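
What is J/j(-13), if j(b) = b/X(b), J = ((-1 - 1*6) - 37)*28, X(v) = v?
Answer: -1232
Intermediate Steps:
J = -1232 (J = ((-1 - 6) - 37)*28 = (-7 - 37)*28 = -44*28 = -1232)
j(b) = 1 (j(b) = b/b = 1)
J/j(-13) = -1232/1 = -1232*1 = -1232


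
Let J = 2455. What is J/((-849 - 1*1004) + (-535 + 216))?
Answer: -2455/2172 ≈ -1.1303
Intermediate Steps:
J/((-849 - 1*1004) + (-535 + 216)) = 2455/((-849 - 1*1004) + (-535 + 216)) = 2455/((-849 - 1004) - 319) = 2455/(-1853 - 319) = 2455/(-2172) = 2455*(-1/2172) = -2455/2172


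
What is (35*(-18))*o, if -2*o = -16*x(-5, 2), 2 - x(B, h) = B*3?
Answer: -85680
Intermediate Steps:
x(B, h) = 2 - 3*B (x(B, h) = 2 - B*3 = 2 - 3*B)
o = 136 (o = -(-8)*(2 - 3*(-5)) = -(-8)*(2 + 15) = -(-8)*17 = -½*(-272) = 136)
(35*(-18))*o = (35*(-18))*136 = -630*136 = -85680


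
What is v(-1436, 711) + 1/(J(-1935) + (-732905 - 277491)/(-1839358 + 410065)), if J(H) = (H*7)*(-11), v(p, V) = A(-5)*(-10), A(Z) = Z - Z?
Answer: 1429293/212958520931 ≈ 6.7116e-6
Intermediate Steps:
A(Z) = 0
v(p, V) = 0 (v(p, V) = 0*(-10) = 0)
J(H) = -77*H (J(H) = (7*H)*(-11) = -77*H)
v(-1436, 711) + 1/(J(-1935) + (-732905 - 277491)/(-1839358 + 410065)) = 0 + 1/(-77*(-1935) + (-732905 - 277491)/(-1839358 + 410065)) = 0 + 1/(148995 - 1010396/(-1429293)) = 0 + 1/(148995 - 1010396*(-1/1429293)) = 0 + 1/(148995 + 1010396/1429293) = 0 + 1/(212958520931/1429293) = 0 + 1429293/212958520931 = 1429293/212958520931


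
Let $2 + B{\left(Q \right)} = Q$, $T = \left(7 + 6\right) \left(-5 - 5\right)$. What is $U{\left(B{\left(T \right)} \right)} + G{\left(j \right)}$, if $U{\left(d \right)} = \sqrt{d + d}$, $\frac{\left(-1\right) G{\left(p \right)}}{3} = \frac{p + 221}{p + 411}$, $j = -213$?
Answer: $- \frac{4}{33} + 2 i \sqrt{66} \approx -0.12121 + 16.248 i$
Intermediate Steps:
$G{\left(p \right)} = - \frac{3 \left(221 + p\right)}{411 + p}$ ($G{\left(p \right)} = - 3 \frac{p + 221}{p + 411} = - 3 \frac{221 + p}{411 + p} = - \frac{3 \left(221 + p\right)}{411 + p}$)
$T = -130$ ($T = 13 \left(-10\right) = -130$)
$B{\left(Q \right)} = -2 + Q$
$U{\left(d \right)} = \sqrt{2} \sqrt{d}$ ($U{\left(d \right)} = \sqrt{2 d} = \sqrt{2} \sqrt{d}$)
$U{\left(B{\left(T \right)} \right)} + G{\left(j \right)} = \sqrt{2} \sqrt{-2 - 130} + \frac{3 \left(-221 - -213\right)}{411 - 213} = \sqrt{2} \sqrt{-132} + \frac{3 \left(-221 + 213\right)}{198} = \sqrt{2} \cdot 2 i \sqrt{33} + 3 \cdot \frac{1}{198} \left(-8\right) = 2 i \sqrt{66} - \frac{4}{33} = - \frac{4}{33} + 2 i \sqrt{66}$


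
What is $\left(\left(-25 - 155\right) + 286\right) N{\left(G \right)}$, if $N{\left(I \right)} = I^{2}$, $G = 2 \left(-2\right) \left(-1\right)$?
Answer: $1696$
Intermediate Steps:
$G = 4$ ($G = \left(-4\right) \left(-1\right) = 4$)
$\left(\left(-25 - 155\right) + 286\right) N{\left(G \right)} = \left(\left(-25 - 155\right) + 286\right) 4^{2} = \left(\left(-25 - 155\right) + 286\right) 16 = \left(-180 + 286\right) 16 = 106 \cdot 16 = 1696$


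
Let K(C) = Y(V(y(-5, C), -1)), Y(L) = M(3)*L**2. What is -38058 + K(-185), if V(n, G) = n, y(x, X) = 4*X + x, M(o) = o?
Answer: 1627017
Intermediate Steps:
y(x, X) = x + 4*X
Y(L) = 3*L**2
K(C) = 3*(-5 + 4*C)**2
-38058 + K(-185) = -38058 + 3*(-5 + 4*(-185))**2 = -38058 + 3*(-5 - 740)**2 = -38058 + 3*(-745)**2 = -38058 + 3*555025 = -38058 + 1665075 = 1627017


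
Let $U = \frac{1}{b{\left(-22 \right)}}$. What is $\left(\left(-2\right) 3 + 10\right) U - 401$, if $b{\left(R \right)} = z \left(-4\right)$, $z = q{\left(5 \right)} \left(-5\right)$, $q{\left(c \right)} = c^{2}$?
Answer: $- \frac{50124}{125} \approx -400.99$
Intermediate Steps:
$z = -125$ ($z = 5^{2} \left(-5\right) = 25 \left(-5\right) = -125$)
$b{\left(R \right)} = 500$ ($b{\left(R \right)} = \left(-125\right) \left(-4\right) = 500$)
$U = \frac{1}{500} \approx 0.002$
$\left(\left(-2\right) 3 + 10\right) U - 401 = \left(\left(-2\right) 3 + 10\right) \frac{1}{500} - 401 = \left(-6 + 10\right) \frac{1}{500} - 401 = 4 \cdot \frac{1}{500} - 401 = \frac{1}{125} - 401 = - \frac{50124}{125}$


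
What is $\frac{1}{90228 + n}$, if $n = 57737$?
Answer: $\frac{1}{147965} \approx 6.7584 \cdot 10^{-6}$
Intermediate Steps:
$\frac{1}{90228 + n} = \frac{1}{90228 + 57737} = \frac{1}{147965}$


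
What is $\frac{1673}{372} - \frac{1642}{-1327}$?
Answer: $\frac{2830895}{493644} \approx 5.7347$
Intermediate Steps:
$\frac{1673}{372} - \frac{1642}{-1327} = 1673 \cdot \frac{1}{372} - - \frac{1642}{1327} = \frac{1673}{372} + \frac{1642}{1327} = \frac{2830895}{493644}$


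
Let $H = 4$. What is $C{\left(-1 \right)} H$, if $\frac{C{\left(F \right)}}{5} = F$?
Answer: $-20$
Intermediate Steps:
$C{\left(F \right)} = 5 F$
$C{\left(-1 \right)} H = 5 \left(-1\right) 4 = \left(-5\right) 4 = -20$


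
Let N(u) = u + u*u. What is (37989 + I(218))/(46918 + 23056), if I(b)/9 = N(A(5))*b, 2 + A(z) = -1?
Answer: 49761/69974 ≈ 0.71114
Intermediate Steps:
A(z) = -3 (A(z) = -2 - 1 = -3)
N(u) = u + u**2
I(b) = 54*b (I(b) = 9*((-3*(1 - 3))*b) = 9*((-3*(-2))*b) = 9*(6*b) = 54*b)
(37989 + I(218))/(46918 + 23056) = (37989 + 54*218)/(46918 + 23056) = (37989 + 11772)/69974 = 49761*(1/69974) = 49761/69974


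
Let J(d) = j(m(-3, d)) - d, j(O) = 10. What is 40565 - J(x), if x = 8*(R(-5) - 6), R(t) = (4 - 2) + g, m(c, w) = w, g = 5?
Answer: 40563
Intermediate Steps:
R(t) = 7 (R(t) = (4 - 2) + 5 = 2 + 5 = 7)
x = 8 (x = 8*(7 - 6) = 8*1 = 8)
J(d) = 10 - d
40565 - J(x) = 40565 - (10 - 1*8) = 40565 - (10 - 8) = 40565 - 1*2 = 40565 - 2 = 40563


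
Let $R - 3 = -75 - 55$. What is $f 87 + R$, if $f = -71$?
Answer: $-6304$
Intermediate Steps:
$R = -127$ ($R = 3 - 130 = -127$)
$f 87 + R = \left(-71\right) 87 - 127 = -6177 - 127 = -6304$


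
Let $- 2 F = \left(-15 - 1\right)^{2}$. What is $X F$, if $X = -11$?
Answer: $1408$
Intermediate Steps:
$F = -128$ ($F = - \frac{\left(-15 - 1\right)^{2}}{2} = - \frac{\left(-16\right)^{2}}{2} = \left(- \frac{1}{2}\right) 256 = -128$)
$X F = \left(-11\right) \left(-128\right) = 1408$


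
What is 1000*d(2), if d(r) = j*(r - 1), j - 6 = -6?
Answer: 0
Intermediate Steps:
j = 0 (j = 6 - 6 = 0)
d(r) = 0 (d(r) = 0*(r - 1) = 0*(-1 + r) = 0)
1000*d(2) = 1000*0 = 0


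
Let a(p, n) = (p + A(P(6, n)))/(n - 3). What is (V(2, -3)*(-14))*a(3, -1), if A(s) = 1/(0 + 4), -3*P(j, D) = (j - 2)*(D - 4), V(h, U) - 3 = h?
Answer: 455/8 ≈ 56.875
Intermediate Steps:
V(h, U) = 3 + h
P(j, D) = -(-4 + D)*(-2 + j)/3 (P(j, D) = -(j - 2)*(D - 4)/3 = -(-2 + j)*(-4 + D)/3 = -(-4 + D)*(-2 + j)/3)
A(s) = ¼ (A(s) = 1/4 = ¼)
a(p, n) = (¼ + p)/(-3 + n) (a(p, n) = (p + ¼)/(n - 3) = (¼ + p)/(-3 + n))
(V(2, -3)*(-14))*a(3, -1) = ((3 + 2)*(-14))*((¼ + 3)/(-3 - 1)) = (5*(-14))*((13/4)/(-4)) = -(-35)*13/(2*4) = -70*(-13/16) = 455/8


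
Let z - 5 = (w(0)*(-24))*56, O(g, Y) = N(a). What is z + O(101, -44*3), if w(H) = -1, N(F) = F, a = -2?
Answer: 1347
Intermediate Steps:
O(g, Y) = -2
z = 1349 (z = 5 - 1*(-24)*56 = 5 + 24*56 = 5 + 1344 = 1349)
z + O(101, -44*3) = 1349 - 2 = 1347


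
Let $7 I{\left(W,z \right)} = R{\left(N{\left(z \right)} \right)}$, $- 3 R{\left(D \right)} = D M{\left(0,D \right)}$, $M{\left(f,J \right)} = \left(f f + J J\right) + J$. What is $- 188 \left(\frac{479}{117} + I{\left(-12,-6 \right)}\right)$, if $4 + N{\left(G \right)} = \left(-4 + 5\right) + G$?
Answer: $- \frac{5381500}{819} \approx -6570.8$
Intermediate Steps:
$M{\left(f,J \right)} = J + J^{2} + f^{2}$ ($M{\left(f,J \right)} = \left(f^{2} + J^{2}\right) + J = \left(J^{2} + f^{2}\right) + J = J + J^{2} + f^{2}$)
$N{\left(G \right)} = -3 + G$ ($N{\left(G \right)} = -4 + \left(\left(-4 + 5\right) + G\right) = -4 + \left(1 + G\right) = -3 + G$)
$R{\left(D \right)} = - \frac{D \left(D + D^{2}\right)}{3}$ ($R{\left(D \right)} = - \frac{D \left(D + D^{2} + 0^{2}\right)}{3} = - \frac{D \left(D + D^{2} + 0\right)}{3} = - \frac{D \left(D + D^{2}\right)}{3}$)
$I{\left(W,z \right)} = - \frac{\left(-3 + z\right)^{2} \left(-2 + z\right)}{21}$ ($I{\left(W,z \right)} = \frac{\left(- \frac{1}{3}\right) \left(-3 + z\right)^{2} \left(1 + \left(-3 + z\right)\right)}{7} = \frac{\left(- \frac{1}{3}\right) \left(-3 + z\right)^{2} \left(-2 + z\right)}{7} = - \frac{\left(-3 + z\right)^{2} \left(-2 + z\right)}{21}$)
$- 188 \left(\frac{479}{117} + I{\left(-12,-6 \right)}\right) = - 188 \left(\frac{479}{117} - \frac{\left(-3 - 6\right) \left(-3 - 6 + \left(-3 - 6\right)^{2}\right)}{21}\right) = - 188 \left(479 \cdot \frac{1}{117} - - \frac{3 \left(-3 - 6 + \left(-9\right)^{2}\right)}{7}\right) = - 188 \left(\frac{479}{117} - - \frac{3 \left(-3 - 6 + 81\right)}{7}\right) = - 188 \left(\frac{479}{117} - \left(- \frac{3}{7}\right) 72\right) = - 188 \left(\frac{479}{117} + \frac{216}{7}\right) = \left(-188\right) \frac{28625}{819} = - \frac{5381500}{819}$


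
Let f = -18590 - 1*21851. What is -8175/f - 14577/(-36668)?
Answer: 889269357/1482890588 ≈ 0.59969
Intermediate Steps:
f = -40441 (f = -18590 - 21851 = -40441)
-8175/f - 14577/(-36668) = -8175/(-40441) - 14577/(-36668) = -8175*(-1/40441) - 14577*(-1/36668) = 8175/40441 + 14577/36668 = 889269357/1482890588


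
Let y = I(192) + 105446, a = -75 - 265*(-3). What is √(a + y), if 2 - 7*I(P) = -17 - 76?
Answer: √5202799/7 ≈ 325.85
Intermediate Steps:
I(P) = 95/7 (I(P) = 2/7 - (-17 - 76)/7 = 2/7 - ⅐*(-93) = 2/7 + 93/7 = 95/7)
a = 720 (a = -75 + 795 = 720)
y = 738217/7 (y = 95/7 + 105446 = 738217/7 ≈ 1.0546e+5)
√(a + y) = √(720 + 738217/7) = √(743257/7) = √5202799/7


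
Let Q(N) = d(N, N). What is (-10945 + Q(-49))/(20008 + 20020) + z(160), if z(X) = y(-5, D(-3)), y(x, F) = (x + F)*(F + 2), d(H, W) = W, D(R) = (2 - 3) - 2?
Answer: 154615/20014 ≈ 7.7253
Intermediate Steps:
D(R) = -3 (D(R) = -1 - 2 = -3)
Q(N) = N
y(x, F) = (2 + F)*(F + x) (y(x, F) = (F + x)*(2 + F) = (2 + F)*(F + x))
z(X) = 8 (z(X) = (-3)² + 2*(-3) + 2*(-5) - 3*(-5) = 9 - 6 - 10 + 15 = 8)
(-10945 + Q(-49))/(20008 + 20020) + z(160) = (-10945 - 49)/(20008 + 20020) + 8 = -10994/40028 + 8 = -10994*1/40028 + 8 = -5497/20014 + 8 = 154615/20014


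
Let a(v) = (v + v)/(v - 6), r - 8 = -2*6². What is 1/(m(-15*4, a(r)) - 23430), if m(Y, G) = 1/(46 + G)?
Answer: -1674/39221785 ≈ -4.2680e-5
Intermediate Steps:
r = -64 (r = 8 - 2*6² = 8 - 2*36 = 8 - 72 = -64)
a(v) = 2*v/(-6 + v) (a(v) = (2*v)/(-6 + v) = 2*v/(-6 + v))
1/(m(-15*4, a(r)) - 23430) = 1/(1/(46 + 2*(-64)/(-6 - 64)) - 23430) = 1/(1/(46 + 2*(-64)/(-70)) - 23430) = 1/(1/(46 + 2*(-64)*(-1/70)) - 23430) = 1/(1/(46 + 64/35) - 23430) = 1/(1/(1674/35) - 23430) = 1/(35/1674 - 23430) = 1/(-39221785/1674) = -1674/39221785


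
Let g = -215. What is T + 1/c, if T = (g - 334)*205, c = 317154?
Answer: -35694096929/317154 ≈ -1.1255e+5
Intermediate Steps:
T = -112545 (T = (-215 - 334)*205 = -549*205 = -112545)
T + 1/c = -112545 + 1/317154 = -35694096929/317154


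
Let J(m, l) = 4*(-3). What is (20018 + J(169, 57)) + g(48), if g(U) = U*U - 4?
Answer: 22306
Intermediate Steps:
g(U) = -4 + U² (g(U) = U² - 4 = -4 + U²)
J(m, l) = -12
(20018 + J(169, 57)) + g(48) = (20018 - 12) + (-4 + 48²) = 20006 + (-4 + 2304) = 20006 + 2300 = 22306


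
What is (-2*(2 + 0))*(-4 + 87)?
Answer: -332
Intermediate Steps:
(-2*(2 + 0))*(-4 + 87) = -2*2*83 = -4*83 = -332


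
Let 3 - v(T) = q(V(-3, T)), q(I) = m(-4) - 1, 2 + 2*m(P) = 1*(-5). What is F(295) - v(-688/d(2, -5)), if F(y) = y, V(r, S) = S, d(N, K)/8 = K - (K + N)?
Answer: 575/2 ≈ 287.50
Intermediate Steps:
d(N, K) = -8*N (d(N, K) = 8*(K - (K + N)) = 8*(K + (-K - N)) = 8*(-N) = -8*N)
m(P) = -7/2 (m(P) = -1 + (1*(-5))/2 = -1 + (½)*(-5) = -1 - 5/2 = -7/2)
q(I) = -9/2 (q(I) = -7/2 - 1 = -9/2)
v(T) = 15/2 (v(T) = 3 - 1*(-9/2) = 3 + 9/2 = 15/2)
F(295) - v(-688/d(2, -5)) = 295 - 1*15/2 = 295 - 15/2 = 575/2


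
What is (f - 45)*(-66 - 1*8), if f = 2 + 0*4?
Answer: 3182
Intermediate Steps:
f = 2 (f = 2 + 0 = 2)
(f - 45)*(-66 - 1*8) = (2 - 45)*(-66 - 1*8) = -43*(-66 - 8) = -43*(-74) = 3182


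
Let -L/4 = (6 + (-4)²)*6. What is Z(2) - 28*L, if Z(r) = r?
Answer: 14786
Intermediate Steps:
L = -528 (L = -4*(6 + (-4)²)*6 = -4*(6 + 16)*6 = -88*6 = -4*132 = -528)
Z(2) - 28*L = 2 - 28*(-528) = 2 + 14784 = 14786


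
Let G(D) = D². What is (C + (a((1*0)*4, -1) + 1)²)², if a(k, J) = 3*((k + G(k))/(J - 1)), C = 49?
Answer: 2500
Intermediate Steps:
a(k, J) = 3*(k + k²)/(-1 + J) (a(k, J) = 3*((k + k²)/(J - 1)) = 3*((k + k²)/(-1 + J)) = 3*(k + k²)/(-1 + J))
(C + (a((1*0)*4, -1) + 1)²)² = (49 + (3*((1*0)*4)*(1 + (1*0)*4)/(-1 - 1) + 1)²)² = (49 + (3*(0*4)*(1 + 0*4)/(-2) + 1)²)² = (49 + (3*0*(-½)*(1 + 0) + 1)²)² = (49 + (3*0*(-½)*1 + 1)²)² = (49 + (0 + 1)²)² = (49 + 1²)² = (49 + 1)² = 50² = 2500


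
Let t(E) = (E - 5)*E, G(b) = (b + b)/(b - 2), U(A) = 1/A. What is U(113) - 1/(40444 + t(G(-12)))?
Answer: 1975943/223907240 ≈ 0.0088248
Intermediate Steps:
G(b) = 2*b/(-2 + b) (G(b) = (2*b)/(-2 + b) = 2*b/(-2 + b))
t(E) = E*(-5 + E) (t(E) = (-5 + E)*E = E*(-5 + E))
U(113) - 1/(40444 + t(G(-12))) = 1/113 - 1/(40444 + (2*(-12)/(-2 - 12))*(-5 + 2*(-12)/(-2 - 12))) = 1/113 - 1/(40444 + (2*(-12)/(-14))*(-5 + 2*(-12)/(-14))) = 1/113 - 1/(40444 + (2*(-12)*(-1/14))*(-5 + 2*(-12)*(-1/14))) = 1/113 - 1/(40444 + 12*(-5 + 12/7)/7) = 1/113 - 1/(40444 + (12/7)*(-23/7)) = 1/113 - 1/(40444 - 276/49) = 1/113 - 1/1981480/49 = 1/113 - 1*49/1981480 = 1/113 - 49/1981480 = 1975943/223907240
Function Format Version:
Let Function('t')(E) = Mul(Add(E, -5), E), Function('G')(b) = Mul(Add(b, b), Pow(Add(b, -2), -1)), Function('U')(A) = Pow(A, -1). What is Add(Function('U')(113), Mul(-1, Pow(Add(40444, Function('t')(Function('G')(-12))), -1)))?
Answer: Rational(1975943, 223907240) ≈ 0.0088248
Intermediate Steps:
Function('G')(b) = Mul(2, b, Pow(Add(-2, b), -1)) (Function('G')(b) = Mul(Mul(2, b), Pow(Add(-2, b), -1)) = Mul(2, b, Pow(Add(-2, b), -1)))
Function('t')(E) = Mul(E, Add(-5, E)) (Function('t')(E) = Mul(Add(-5, E), E) = Mul(E, Add(-5, E)))
Add(Function('U')(113), Mul(-1, Pow(Add(40444, Function('t')(Function('G')(-12))), -1))) = Add(Pow(113, -1), Mul(-1, Pow(Add(40444, Mul(Mul(2, -12, Pow(Add(-2, -12), -1)), Add(-5, Mul(2, -12, Pow(Add(-2, -12), -1))))), -1))) = Add(Rational(1, 113), Mul(-1, Pow(Add(40444, Mul(Mul(2, -12, Pow(-14, -1)), Add(-5, Mul(2, -12, Pow(-14, -1))))), -1))) = Add(Rational(1, 113), Mul(-1, Pow(Add(40444, Mul(Mul(2, -12, Rational(-1, 14)), Add(-5, Mul(2, -12, Rational(-1, 14))))), -1))) = Add(Rational(1, 113), Mul(-1, Pow(Add(40444, Mul(Rational(12, 7), Add(-5, Rational(12, 7)))), -1))) = Add(Rational(1, 113), Mul(-1, Pow(Add(40444, Mul(Rational(12, 7), Rational(-23, 7))), -1))) = Add(Rational(1, 113), Mul(-1, Pow(Add(40444, Rational(-276, 49)), -1))) = Add(Rational(1, 113), Mul(-1, Pow(Rational(1981480, 49), -1))) = Add(Rational(1, 113), Mul(-1, Rational(49, 1981480))) = Add(Rational(1, 113), Rational(-49, 1981480)) = Rational(1975943, 223907240)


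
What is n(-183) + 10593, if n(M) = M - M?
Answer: 10593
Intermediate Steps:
n(M) = 0
n(-183) + 10593 = 0 + 10593 = 10593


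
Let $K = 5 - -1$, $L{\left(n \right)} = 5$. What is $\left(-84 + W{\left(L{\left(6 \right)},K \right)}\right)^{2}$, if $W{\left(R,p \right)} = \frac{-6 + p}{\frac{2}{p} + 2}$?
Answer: $7056$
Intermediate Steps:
$K = 6$ ($K = 5 + 1 = 6$)
$W{\left(R,p \right)} = \frac{-6 + p}{2 + \frac{2}{p}}$
$\left(-84 + W{\left(L{\left(6 \right)},K \right)}\right)^{2} = \left(-84 + \frac{1}{2} \cdot 6 \frac{1}{1 + 6} \left(-6 + 6\right)\right)^{2} = \left(-84 + \frac{1}{2} \cdot 6 \cdot \frac{1}{7} \cdot 0\right)^{2} = \left(-84 + 0\right)^{2} = \left(-84\right)^{2} = 7056$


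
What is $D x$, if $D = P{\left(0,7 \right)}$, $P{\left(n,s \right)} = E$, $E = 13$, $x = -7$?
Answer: $-91$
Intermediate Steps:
$P{\left(n,s \right)} = 13$
$D = 13$
$D x = 13 \left(-7\right) = -91$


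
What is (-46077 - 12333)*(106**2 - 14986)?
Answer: 219037500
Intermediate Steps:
(-46077 - 12333)*(106**2 - 14986) = -58410*(11236 - 14986) = -58410*(-3750) = 219037500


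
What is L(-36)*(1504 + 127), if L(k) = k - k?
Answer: 0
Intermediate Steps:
L(k) = 0
L(-36)*(1504 + 127) = 0*(1504 + 127) = 0*1631 = 0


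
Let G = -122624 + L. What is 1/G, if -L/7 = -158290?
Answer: 1/985406 ≈ 1.0148e-6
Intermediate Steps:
L = 1108030 (L = -7*(-158290) = 1108030)
G = 985406 (G = -122624 + 1108030 = 985406)
1/G = 1/985406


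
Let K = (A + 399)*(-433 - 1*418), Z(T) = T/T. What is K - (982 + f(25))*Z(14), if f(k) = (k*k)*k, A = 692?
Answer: -945048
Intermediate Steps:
f(k) = k³ (f(k) = k²*k = k³)
Z(T) = 1
K = -928441 (K = (692 + 399)*(-433 - 1*418) = 1091*(-433 - 418) = 1091*(-851) = -928441)
K - (982 + f(25))*Z(14) = -928441 - (982 + 25³) = -928441 - (982 + 15625) = -928441 - 16607 = -945048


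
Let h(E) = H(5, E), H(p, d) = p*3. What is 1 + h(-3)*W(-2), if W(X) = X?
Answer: -29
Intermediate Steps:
H(p, d) = 3*p
h(E) = 15 (h(E) = 3*5 = 15)
1 + h(-3)*W(-2) = 1 + 15*(-2) = 1 - 30 = -29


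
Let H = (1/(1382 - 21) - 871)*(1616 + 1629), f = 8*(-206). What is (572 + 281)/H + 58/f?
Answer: -56255749471/1584848784200 ≈ -0.035496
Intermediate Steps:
f = -1648
H = -3846720350/1361 (H = (1/1361 - 871)*3245 = -1185430/1361*3245 = -3846720350/1361 ≈ -2.8264e+6)
(572 + 281)/H + 58/f = (572 + 281)/(-3846720350/1361) + 58/(-1648) = 853*(-1361/3846720350) + 58*(-1/1648) = -1160933/3846720350 - 29/824 = -56255749471/1584848784200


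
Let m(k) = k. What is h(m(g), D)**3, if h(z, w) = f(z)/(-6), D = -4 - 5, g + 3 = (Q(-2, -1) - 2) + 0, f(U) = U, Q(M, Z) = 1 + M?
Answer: 1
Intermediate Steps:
g = -6 (g = -3 + (((1 - 2) - 2) + 0) = -3 + ((-1 - 2) + 0) = -3 + (-3 + 0) = -3 - 3 = -6)
D = -9
h(z, w) = -z/6 (h(z, w) = z/(-6) = z*(-1/6) = -z/6)
h(m(g), D)**3 = (-1/6*(-6))**3 = 1**3 = 1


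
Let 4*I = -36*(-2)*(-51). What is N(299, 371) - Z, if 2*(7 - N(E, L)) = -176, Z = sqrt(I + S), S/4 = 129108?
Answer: 95 - sqrt(515514) ≈ -622.99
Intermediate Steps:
S = 516432 (S = 4*129108 = 516432)
I = -918 (I = (-36*(-2)*(-51))/4 = (72*(-51))/4 = (1/4)*(-3672) = -918)
Z = sqrt(515514) (Z = sqrt(-918 + 516432) = sqrt(515514) ≈ 717.99)
N(E, L) = 95 (N(E, L) = 7 - 1/2*(-176) = 7 + 88 = 95)
N(299, 371) - Z = 95 - sqrt(515514)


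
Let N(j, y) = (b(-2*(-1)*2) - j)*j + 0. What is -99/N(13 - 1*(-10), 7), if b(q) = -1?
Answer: 33/184 ≈ 0.17935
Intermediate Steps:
N(j, y) = j*(-1 - j) (N(j, y) = (-1 - j)*j + 0 = j*(-1 - j) + 0 = j*(-1 - j))
-99/N(13 - 1*(-10), 7) = -99*(-1/((1 + (13 - 1*(-10)))*(13 - 1*(-10)))) = -99*(-1/((1 + (13 + 10))*(13 + 10))) = -99*(-1/(23*(1 + 23))) = -99/((-1*23*24)) = -99/(-552) = -99*(-1/552) = 33/184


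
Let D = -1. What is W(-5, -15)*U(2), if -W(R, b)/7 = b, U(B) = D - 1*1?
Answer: -210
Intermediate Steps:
U(B) = -2 (U(B) = -1 - 1*1 = -1 - 1 = -2)
W(R, b) = -7*b
W(-5, -15)*U(2) = -7*(-15)*(-2) = 105*(-2) = -210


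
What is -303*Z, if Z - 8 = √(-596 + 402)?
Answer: -2424 - 303*I*√194 ≈ -2424.0 - 4220.3*I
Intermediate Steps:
Z = 8 + I*√194 (Z = 8 + √(-596 + 402) = 8 + √(-194) = 8 + I*√194 ≈ 8.0 + 13.928*I)
-303*Z = -303*(8 + I*√194) = -2424 - 303*I*√194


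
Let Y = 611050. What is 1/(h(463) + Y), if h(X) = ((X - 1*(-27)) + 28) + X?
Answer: 1/612031 ≈ 1.6339e-6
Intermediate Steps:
h(X) = 55 + 2*X (h(X) = ((X + 27) + 28) + X = ((27 + X) + 28) + X = (55 + X) + X = 55 + 2*X)
1/(h(463) + Y) = 1/((55 + 2*463) + 611050) = 1/((55 + 926) + 611050) = 1/(981 + 611050) = 1/612031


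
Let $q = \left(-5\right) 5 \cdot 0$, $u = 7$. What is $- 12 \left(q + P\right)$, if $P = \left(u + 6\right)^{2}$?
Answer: $-2028$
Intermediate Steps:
$P = 169$ ($P = \left(7 + 6\right)^{2} = 13^{2} = 169$)
$q = 0$ ($q = \left(-25\right) 0 = 0$)
$- 12 \left(q + P\right) = - 12 \left(0 + 169\right) = \left(-12\right) 169 = -2028$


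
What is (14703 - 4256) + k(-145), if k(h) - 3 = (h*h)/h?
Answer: 10305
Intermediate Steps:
k(h) = 3 + h (k(h) = 3 + (h*h)/h = 3 + h**2/h = 3 + h)
(14703 - 4256) + k(-145) = (14703 - 4256) + (3 - 145) = 10447 - 142 = 10305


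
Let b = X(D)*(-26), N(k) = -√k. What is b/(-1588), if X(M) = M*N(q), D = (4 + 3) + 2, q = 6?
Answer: -117*√6/794 ≈ -0.36094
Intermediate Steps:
D = 9 (D = 7 + 2 = 9)
X(M) = -M*√6 (X(M) = M*(-√6) = -M*√6)
b = 234*√6 (b = -1*9*√6*(-26) = -9*√6*(-26) = 234*√6 ≈ 573.18)
b/(-1588) = (234*√6)/(-1588) = (234*√6)*(-1/1588) = -117*√6/794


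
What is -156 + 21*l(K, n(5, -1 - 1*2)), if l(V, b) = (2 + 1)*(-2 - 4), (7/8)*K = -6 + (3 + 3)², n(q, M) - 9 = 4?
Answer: -534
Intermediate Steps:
n(q, M) = 13 (n(q, M) = 9 + 4 = 13)
K = 240/7 (K = 8*(-6 + (3 + 3)²)/7 = 8*(-6 + 6²)/7 = 8*(-6 + 36)/7 = (8/7)*30 = 240/7 ≈ 34.286)
l(V, b) = -18 (l(V, b) = 3*(-6) = -18)
-156 + 21*l(K, n(5, -1 - 1*2)) = -156 + 21*(-18) = -156 - 378 = -534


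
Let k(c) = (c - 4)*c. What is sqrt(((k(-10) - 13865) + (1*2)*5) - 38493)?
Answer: 4*I*sqrt(3263) ≈ 228.49*I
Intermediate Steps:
k(c) = c*(-4 + c) (k(c) = (-4 + c)*c = c*(-4 + c))
sqrt(((k(-10) - 13865) + (1*2)*5) - 38493) = sqrt(((-10*(-4 - 10) - 13865) + (1*2)*5) - 38493) = sqrt(((-10*(-14) - 13865) + 2*5) - 38493) = sqrt(((140 - 13865) + 10) - 38493) = sqrt((-13725 + 10) - 38493) = sqrt(-13715 - 38493) = sqrt(-52208) = 4*I*sqrt(3263)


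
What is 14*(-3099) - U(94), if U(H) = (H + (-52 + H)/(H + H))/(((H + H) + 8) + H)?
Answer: -1182711217/27260 ≈ -43386.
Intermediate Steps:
U(H) = (H + (-52 + H)/(2*H))/(8 + 3*H) (U(H) = (H + (-52 + H)/((2*H)))/((2*H + 8) + H) = (H + (-52 + H)*(1/(2*H)))/((8 + 2*H) + H) = (H + (-52 + H)/(2*H))/(8 + 3*H))
14*(-3099) - U(94) = 14*(-3099) - (-26 + 94**2 + (1/2)*94)/(94*(8 + 3*94)) = -43386 - (-26 + 8836 + 47)/(94*(8 + 282)) = -43386 - 8857/(94*290) = -43386 - 1*8857/27260 = -43386 - 8857/27260 = -1182711217/27260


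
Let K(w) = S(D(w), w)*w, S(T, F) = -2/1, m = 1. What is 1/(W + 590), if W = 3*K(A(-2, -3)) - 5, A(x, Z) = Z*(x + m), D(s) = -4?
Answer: 1/567 ≈ 0.0017637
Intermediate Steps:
S(T, F) = -2 (S(T, F) = -2*1 = -2)
A(x, Z) = Z*(1 + x) (A(x, Z) = Z*(x + 1) = Z*(1 + x))
K(w) = -2*w
W = -23 (W = 3*(-(-6)*(1 - 2)) - 5 = 3*(-(-6)*(-1)) - 5 = 3*(-2*3) - 5 = 3*(-6) - 5 = -18 - 5 = -23)
1/(W + 590) = 1/(-23 + 590) = 1/567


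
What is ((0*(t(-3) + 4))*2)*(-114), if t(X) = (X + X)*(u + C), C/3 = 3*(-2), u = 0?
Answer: 0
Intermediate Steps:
C = -18 (C = 3*(3*(-2)) = 3*(-6) = -18)
t(X) = -36*X (t(X) = (X + X)*(0 - 18) = (2*X)*(-18) = -36*X)
((0*(t(-3) + 4))*2)*(-114) = ((0*(-36*(-3) + 4))*2)*(-114) = ((0*(108 + 4))*2)*(-114) = ((0*112)*2)*(-114) = (0*2)*(-114) = 0*(-114) = 0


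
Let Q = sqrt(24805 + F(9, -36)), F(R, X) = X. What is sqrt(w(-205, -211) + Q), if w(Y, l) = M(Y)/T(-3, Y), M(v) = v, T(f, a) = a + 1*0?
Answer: sqrt(1 + sqrt(24769)) ≈ 12.585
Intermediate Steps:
T(f, a) = a (T(f, a) = a + 0 = a)
w(Y, l) = 1 (w(Y, l) = Y/Y = 1)
Q = sqrt(24769) (Q = sqrt(24805 - 36) = sqrt(24769) ≈ 157.38)
sqrt(w(-205, -211) + Q) = sqrt(1 + sqrt(24769))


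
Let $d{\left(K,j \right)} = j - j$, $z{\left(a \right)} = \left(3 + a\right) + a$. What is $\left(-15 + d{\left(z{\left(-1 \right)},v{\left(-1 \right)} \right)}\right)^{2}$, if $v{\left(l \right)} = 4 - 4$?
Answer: $225$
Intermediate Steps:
$z{\left(a \right)} = 3 + 2 a$
$v{\left(l \right)} = 0$ ($v{\left(l \right)} = 4 - 4 = 0$)
$d{\left(K,j \right)} = 0$
$\left(-15 + d{\left(z{\left(-1 \right)},v{\left(-1 \right)} \right)}\right)^{2} = \left(-15 + 0\right)^{2} = \left(-15\right)^{2} = 225$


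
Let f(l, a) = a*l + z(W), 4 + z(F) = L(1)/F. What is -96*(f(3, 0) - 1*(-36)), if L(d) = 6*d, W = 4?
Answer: -3216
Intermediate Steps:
z(F) = -4 + 6/F (z(F) = -4 + (6*1)/F = -4 + 6/F)
f(l, a) = -5/2 + a*l (f(l, a) = a*l + (-4 + 6/4) = a*l + (-4 + 6*(¼)) = a*l + (-4 + 3/2) = a*l - 5/2 = -5/2 + a*l)
-96*(f(3, 0) - 1*(-36)) = -96*((-5/2 + 0*3) - 1*(-36)) = -96*((-5/2 + 0) + 36) = -96*(-5/2 + 36) = -96*67/2 = -3216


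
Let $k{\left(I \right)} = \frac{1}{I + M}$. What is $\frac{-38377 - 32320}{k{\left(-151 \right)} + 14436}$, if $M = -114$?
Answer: $- \frac{18734705}{3825539} \approx -4.8973$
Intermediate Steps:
$k{\left(I \right)} = \frac{1}{-114 + I}$ ($k{\left(I \right)} = \frac{1}{I - 114} = \frac{1}{-114 + I}$)
$\frac{-38377 - 32320}{k{\left(-151 \right)} + 14436} = \frac{-38377 - 32320}{\frac{1}{-114 - 151} + 14436} = - \frac{70697}{\frac{1}{-265} + 14436} = - \frac{70697}{- \frac{1}{265} + 14436} = - \frac{70697}{\frac{3825539}{265}} = \left(-70697\right) \frac{265}{3825539} = - \frac{18734705}{3825539}$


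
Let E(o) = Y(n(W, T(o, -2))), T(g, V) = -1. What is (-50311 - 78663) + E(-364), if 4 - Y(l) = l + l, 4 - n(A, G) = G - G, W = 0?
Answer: -128978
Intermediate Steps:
n(A, G) = 4 (n(A, G) = 4 - (G - G) = 4 - 1*0 = 4 + 0 = 4)
Y(l) = 4 - 2*l (Y(l) = 4 - (l + l) = 4 - 2*l)
E(o) = -4 (E(o) = 4 - 2*4 = 4 - 8 = -4)
(-50311 - 78663) + E(-364) = (-50311 - 78663) - 4 = -128974 - 4 = -128978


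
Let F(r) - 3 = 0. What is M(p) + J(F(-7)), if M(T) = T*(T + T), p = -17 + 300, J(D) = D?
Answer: 160181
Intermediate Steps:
F(r) = 3 (F(r) = 3 + 0 = 3)
p = 283
M(T) = 2*T² (M(T) = T*(2*T) = 2*T²)
M(p) + J(F(-7)) = 2*283² + 3 = 2*80089 + 3 = 160178 + 3 = 160181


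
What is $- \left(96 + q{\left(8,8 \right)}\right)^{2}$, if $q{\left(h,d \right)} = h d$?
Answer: $-25600$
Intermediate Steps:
$q{\left(h,d \right)} = d h$
$- \left(96 + q{\left(8,8 \right)}\right)^{2} = - \left(96 + 8 \cdot 8\right)^{2} = - \left(96 + 64\right)^{2} = - 160^{2} = \left(-1\right) 25600 = -25600$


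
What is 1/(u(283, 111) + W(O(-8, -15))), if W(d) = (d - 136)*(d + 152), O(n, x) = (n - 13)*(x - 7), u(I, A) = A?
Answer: 1/200275 ≈ 4.9931e-6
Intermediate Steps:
O(n, x) = (-13 + n)*(-7 + x)
W(d) = (-136 + d)*(152 + d)
1/(u(283, 111) + W(O(-8, -15))) = 1/(111 + (-20672 + (91 - 13*(-15) - 7*(-8) - 8*(-15))**2 + 16*(91 - 13*(-15) - 7*(-8) - 8*(-15)))) = 1/(111 + (-20672 + (91 + 195 + 56 + 120)**2 + 16*(91 + 195 + 56 + 120))) = 1/(111 + (-20672 + 462**2 + 16*462)) = 1/(111 + (-20672 + 213444 + 7392)) = 1/(111 + 200164) = 1/200275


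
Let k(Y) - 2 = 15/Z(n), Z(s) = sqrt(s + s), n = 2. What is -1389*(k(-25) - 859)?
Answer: 2359911/2 ≈ 1.1800e+6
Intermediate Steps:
Z(s) = sqrt(2)*sqrt(s) (Z(s) = sqrt(2*s) = sqrt(2)*sqrt(s))
k(Y) = 19/2 (k(Y) = 2 + 15/((sqrt(2)*sqrt(2))) = 2 + 15/2 = 19/2)
-1389*(k(-25) - 859) = -1389*(19/2 - 859) = -1389*(-1699/2) = 2359911/2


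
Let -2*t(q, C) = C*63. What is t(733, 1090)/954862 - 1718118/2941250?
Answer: -870776704233/1404243928750 ≈ -0.62010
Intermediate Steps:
t(q, C) = -63*C/2 (t(q, C) = -C*63/2 = -63*C/2)
t(733, 1090)/954862 - 1718118/2941250 = -63/2*1090/954862 - 1718118/2941250 = -34335*1/954862 - 1718118*1/2941250 = -34335/954862 - 859059/1470625 = -870776704233/1404243928750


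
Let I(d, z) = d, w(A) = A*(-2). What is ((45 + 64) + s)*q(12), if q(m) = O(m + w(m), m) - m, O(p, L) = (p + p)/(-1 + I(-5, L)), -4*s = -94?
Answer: -1060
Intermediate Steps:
w(A) = -2*A
s = 47/2 (s = -¼*(-94) = 47/2 ≈ 23.500)
O(p, L) = -p/3 (O(p, L) = (p + p)/(-1 - 5) = (2*p)/(-6) = (2*p)*(-⅙) = -p/3)
q(m) = -2*m/3 (q(m) = -(m - 2*m)/3 - m = -(-1)*m/3 - m = m/3 - m = -2*m/3)
((45 + 64) + s)*q(12) = ((45 + 64) + 47/2)*(-⅔*12) = (109 + 47/2)*(-8) = (265/2)*(-8) = -1060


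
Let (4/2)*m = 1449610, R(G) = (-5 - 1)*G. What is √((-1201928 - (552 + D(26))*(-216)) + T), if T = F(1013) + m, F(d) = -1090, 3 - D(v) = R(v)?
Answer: I*√324637 ≈ 569.77*I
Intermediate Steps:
R(G) = -6*G
D(v) = 3 + 6*v (D(v) = 3 - (-6)*v = 3 + 6*v)
m = 724805 (m = (½)*1449610 = 724805)
T = 723715 (T = -1090 + 724805 = 723715)
√((-1201928 - (552 + D(26))*(-216)) + T) = √((-1201928 - (552 + (3 + 6*26))*(-216)) + 723715) = √((-1201928 - (552 + (3 + 156))*(-216)) + 723715) = √((-1201928 - (552 + 159)*(-216)) + 723715) = √((-1201928 - 711*(-216)) + 723715) = √((-1201928 - 1*(-153576)) + 723715) = √((-1201928 + 153576) + 723715) = √(-1048352 + 723715) = √(-324637) = I*√324637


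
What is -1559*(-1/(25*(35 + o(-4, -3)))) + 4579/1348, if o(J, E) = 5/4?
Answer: 25005003/4886500 ≈ 5.1172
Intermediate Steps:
o(J, E) = 5/4 (o(J, E) = 5*(¼) = 5/4)
-1559*(-1/(25*(35 + o(-4, -3)))) + 4579/1348 = -1559*(-1/(25*(35 + 5/4))) + 4579/1348 = -1559/((145/4)*(-25)) + 4579*(1/1348) = -1559/(-3625/4) + 4579/1348 = -1559*(-4/3625) + 4579/1348 = 6236/3625 + 4579/1348 = 25005003/4886500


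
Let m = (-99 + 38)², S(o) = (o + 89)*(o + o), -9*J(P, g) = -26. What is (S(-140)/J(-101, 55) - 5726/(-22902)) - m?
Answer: 181959256/148863 ≈ 1222.3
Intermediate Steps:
J(P, g) = 26/9 (J(P, g) = -⅑*(-26) = 26/9)
S(o) = 2*o*(89 + o) (S(o) = (89 + o)*(2*o) = 2*o*(89 + o))
m = 3721 (m = (-61)² = 3721)
(S(-140)/J(-101, 55) - 5726/(-22902)) - m = ((2*(-140)*(89 - 140))/(26/9) - 5726/(-22902)) - 1*3721 = ((2*(-140)*(-51))*(9/26) - 5726*(-1/22902)) - 3721 = (14280*(9/26) + 2863/11451) - 3721 = (64260/13 + 2863/11451) - 3721 = 735878479/148863 - 3721 = 181959256/148863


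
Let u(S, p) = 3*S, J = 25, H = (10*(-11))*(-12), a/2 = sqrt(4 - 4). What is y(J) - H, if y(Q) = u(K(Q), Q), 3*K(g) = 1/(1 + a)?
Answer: -1319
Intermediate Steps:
a = 0 (a = 2*sqrt(4 - 4) = 2*sqrt(0) = 2*0 = 0)
H = 1320 (H = -110*(-12) = 1320)
K(g) = 1/3 (K(g) = 1/(3*(1 + 0)) = (1/3)/1 = (1/3)*1 = 1/3)
y(Q) = 1 (y(Q) = 3*(1/3) = 1)
y(J) - H = 1 - 1*1320 = 1 - 1320 = -1319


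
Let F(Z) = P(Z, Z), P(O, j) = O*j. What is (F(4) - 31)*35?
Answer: -525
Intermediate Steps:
F(Z) = Z² (F(Z) = Z*Z = Z²)
(F(4) - 31)*35 = (4² - 31)*35 = (16 - 31)*35 = -15*35 = -525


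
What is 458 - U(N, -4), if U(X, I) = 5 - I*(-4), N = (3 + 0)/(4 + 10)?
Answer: 469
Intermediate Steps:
N = 3/14 ≈ 0.21429
U(X, I) = 5 + 4*I (U(X, I) = 5 - (-4)*I = 5 + 4*I)
458 - U(N, -4) = 458 - (5 + 4*(-4)) = 458 - (5 - 16) = 458 - 1*(-11) = 458 + 11 = 469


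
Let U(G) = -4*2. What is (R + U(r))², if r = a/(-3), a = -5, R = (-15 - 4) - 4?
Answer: 961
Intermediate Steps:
R = -23 (R = -19 - 4 = -23)
r = 5/3 (r = -5/(-3) = -5*(-⅓) = 5/3 ≈ 1.6667)
U(G) = -8
(R + U(r))² = (-23 - 8)² = (-31)² = 961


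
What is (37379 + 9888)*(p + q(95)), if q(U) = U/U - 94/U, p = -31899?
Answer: -143238105868/95 ≈ -1.5078e+9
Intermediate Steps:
q(U) = 1 - 94/U
(37379 + 9888)*(p + q(95)) = (37379 + 9888)*(-31899 + (-94 + 95)/95) = 47267*(-31899 + (1/95)*1) = 47267*(-31899 + 1/95) = 47267*(-3030404/95) = -143238105868/95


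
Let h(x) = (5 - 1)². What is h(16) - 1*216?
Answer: -200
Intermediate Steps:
h(x) = 16 (h(x) = 4² = 16)
h(16) - 1*216 = 16 - 1*216 = 16 - 216 = -200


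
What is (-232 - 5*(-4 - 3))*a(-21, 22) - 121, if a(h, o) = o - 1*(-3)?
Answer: -5046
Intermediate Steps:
a(h, o) = 3 + o (a(h, o) = o + 3 = 3 + o)
(-232 - 5*(-4 - 3))*a(-21, 22) - 121 = (-232 - 5*(-4 - 3))*(3 + 22) - 121 = (-232 - 5*(-7))*25 - 121 = (-232 - 1*(-35))*25 - 121 = (-232 + 35)*25 - 121 = -197*25 - 121 = -4925 - 121 = -5046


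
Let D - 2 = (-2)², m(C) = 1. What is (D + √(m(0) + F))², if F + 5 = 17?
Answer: (6 + √13)² ≈ 92.267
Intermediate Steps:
D = 6 (D = 2 + (-2)² = 2 + 4 = 6)
F = 12 (F = -5 + 17 = 12)
(D + √(m(0) + F))² = (6 + √(1 + 12))² = (6 + √13)²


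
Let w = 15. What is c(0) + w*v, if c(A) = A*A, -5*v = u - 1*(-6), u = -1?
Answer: -15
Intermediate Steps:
v = -1 (v = -(-1 - 1*(-6))/5 = -(-1 + 6)/5 = -⅕*5 = -1)
c(A) = A²
c(0) + w*v = 0² + 15*(-1) = 0 - 15 = -15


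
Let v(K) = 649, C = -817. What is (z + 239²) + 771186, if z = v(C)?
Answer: 828956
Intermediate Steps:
z = 649
(z + 239²) + 771186 = (649 + 239²) + 771186 = (649 + 57121) + 771186 = 57770 + 771186 = 828956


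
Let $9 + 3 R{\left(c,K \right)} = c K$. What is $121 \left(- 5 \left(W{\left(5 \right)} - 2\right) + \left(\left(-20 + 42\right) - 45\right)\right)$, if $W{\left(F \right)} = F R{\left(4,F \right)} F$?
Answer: $- \frac{171094}{3} \approx -57031.0$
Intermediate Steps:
$R{\left(c,K \right)} = -3 + \frac{K c}{3}$ ($R{\left(c,K \right)} = -3 + \frac{c K}{3} = -3 + \frac{K c}{3}$)
$W{\left(F \right)} = F^{2} \left(-3 + \frac{4 F}{3}\right)$ ($W{\left(F \right)} = F \left(-3 + \frac{1}{3} F 4\right) F = F \left(-3 + \frac{4 F}{3}\right) F = F^{2} \left(-3 + \frac{4 F}{3}\right)$)
$121 \left(- 5 \left(W{\left(5 \right)} - 2\right) + \left(\left(-20 + 42\right) - 45\right)\right) = 121 \left(- 5 \left(\frac{5^{2} \left(-9 + 4 \cdot 5\right)}{3} - 2\right) + \left(\left(-20 + 42\right) - 45\right)\right) = 121 \left(- 5 \left(\frac{1}{3} \cdot 25 \left(-9 + 20\right) - 2\right) + \left(22 - 45\right)\right) = 121 \left(- 5 \left(\frac{1}{3} \cdot 25 \cdot 11 - 2\right) - 23\right) = 121 \left(- 5 \left(\frac{275}{3} - 2\right) - 23\right) = 121 \left(\left(-5\right) \frac{269}{3} - 23\right) = 121 \left(- \frac{1345}{3} - 23\right) = 121 \left(- \frac{1414}{3}\right) = - \frac{171094}{3}$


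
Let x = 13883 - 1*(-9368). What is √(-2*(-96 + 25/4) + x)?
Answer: √93722/2 ≈ 153.07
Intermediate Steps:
x = 23251 (x = 13883 + 9368 = 23251)
√(-2*(-96 + 25/4) + x) = √(-2*(-96 + 25/4) + 23251) = √(-2*(-359/4) + 23251) = √(359/2 + 23251) = √(46861/2) = √93722/2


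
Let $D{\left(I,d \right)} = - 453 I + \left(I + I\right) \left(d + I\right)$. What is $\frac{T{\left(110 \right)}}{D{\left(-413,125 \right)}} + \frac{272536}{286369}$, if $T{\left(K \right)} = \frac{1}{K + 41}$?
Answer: $\frac{17489051568841}{18376736015463} \approx 0.9517$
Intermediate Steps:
$T{\left(K \right)} = \frac{1}{41 + K}$
$D{\left(I,d \right)} = - 453 I + 2 I \left(I + d\right)$
$\frac{T{\left(110 \right)}}{D{\left(-413,125 \right)}} + \frac{272536}{286369} = \frac{1}{\left(41 + 110\right) \left(- 413 \left(-453 + 2 \left(-413\right) + 2 \cdot 125\right)\right)} + \frac{272536}{286369} = \frac{1}{151 \left(- 413 \left(-453 - 826 + 250\right)\right)} + 272536 \cdot \frac{1}{286369} = \frac{1}{151 \left(\left(-413\right) \left(-1029\right)\right)} + \frac{272536}{286369} = \frac{1}{151 \cdot 424977} + \frac{272536}{286369} = \frac{1}{151} \cdot \frac{1}{424977} + \frac{272536}{286369} = \frac{1}{64171527} + \frac{272536}{286369} = \frac{17489051568841}{18376736015463}$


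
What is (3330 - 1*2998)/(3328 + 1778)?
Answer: 166/2553 ≈ 0.065022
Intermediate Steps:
(3330 - 1*2998)/(3328 + 1778) = (3330 - 2998)/5106 = 332*(1/5106) = 166/2553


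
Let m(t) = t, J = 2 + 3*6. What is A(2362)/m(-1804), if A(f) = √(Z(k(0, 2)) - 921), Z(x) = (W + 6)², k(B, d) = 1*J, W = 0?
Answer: -I*√885/1804 ≈ -0.016491*I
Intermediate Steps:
J = 20 (J = 2 + 18 = 20)
k(B, d) = 20 (k(B, d) = 1*20 = 20)
Z(x) = 36 (Z(x) = (0 + 6)² = 6² = 36)
A(f) = I*√885 (A(f) = √(36 - 921) = √(-885) = I*√885)
A(2362)/m(-1804) = (I*√885)/(-1804) = (I*√885)*(-1/1804) = -I*√885/1804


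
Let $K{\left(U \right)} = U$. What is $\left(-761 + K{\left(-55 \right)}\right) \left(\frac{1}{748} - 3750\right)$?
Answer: $\frac{33659988}{11} \approx 3.06 \cdot 10^{6}$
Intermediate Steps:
$\left(-761 + K{\left(-55 \right)}\right) \left(\frac{1}{748} - 3750\right) = \left(-761 - 55\right) \left(\frac{1}{748} - 3750\right) = - 816 \left(\frac{1}{748} - 3750\right) = \left(-816\right) \left(- \frac{2804999}{748}\right) = \frac{33659988}{11}$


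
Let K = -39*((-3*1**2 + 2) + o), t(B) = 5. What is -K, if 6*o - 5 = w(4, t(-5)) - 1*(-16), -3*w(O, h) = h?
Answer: 260/3 ≈ 86.667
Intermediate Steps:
w(O, h) = -h/3
o = 29/9 (o = 5/6 + (-1/3*5 - 1*(-16))/6 = 5/6 + (-5/3 + 16)/6 = 5/6 + (1/6)*(43/3) = 5/6 + 43/18 = 29/9 ≈ 3.2222)
K = -260/3 (K = -39*((-3*1**2 + 2) + 29/9) = -39*((-3*1 + 2) + 29/9) = -39*((-3 + 2) + 29/9) = -39*(-1 + 29/9) = -39*20/9 = -260/3 ≈ -86.667)
-K = -1*(-260/3) = 260/3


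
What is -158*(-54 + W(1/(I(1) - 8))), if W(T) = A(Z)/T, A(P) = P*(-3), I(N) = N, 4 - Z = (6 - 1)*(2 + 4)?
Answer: 94800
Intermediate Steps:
Z = -26 (Z = 4 - (6 - 1)*(2 + 4) = 4 - 5*6 = 4 - 1*30 = 4 - 30 = -26)
A(P) = -3*P
W(T) = 78/T (W(T) = (-3*(-26))/T = 78/T)
-158*(-54 + W(1/(I(1) - 8))) = -158*(-54 + 78/(1/(1 - 8))) = -158*(-54 + 78/(1/(-7))) = -158*(-54 + 78/(-⅐)) = -158*(-54 + 78*(-7)) = -158*(-54 - 546) = -158*(-600) = 94800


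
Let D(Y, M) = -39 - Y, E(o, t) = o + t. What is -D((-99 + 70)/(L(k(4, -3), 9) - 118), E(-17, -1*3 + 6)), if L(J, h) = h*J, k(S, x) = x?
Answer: 196/5 ≈ 39.200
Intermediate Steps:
L(J, h) = J*h
-D((-99 + 70)/(L(k(4, -3), 9) - 118), E(-17, -1*3 + 6)) = -(-39 - (-99 + 70)/(-3*9 - 118)) = -(-39 - (-29)/(-27 - 118)) = -(-39 - (-29)/(-145)) = -(-39 - (-29)*(-1)/145) = -(-39 - 1*⅕) = -(-39 - ⅕) = -1*(-196/5) = 196/5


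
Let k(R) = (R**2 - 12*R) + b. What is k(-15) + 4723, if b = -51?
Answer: 5077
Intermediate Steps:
k(R) = -51 + R**2 - 12*R (k(R) = (R**2 - 12*R) - 51 = -51 + R**2 - 12*R)
k(-15) + 4723 = (-51 + (-15)**2 - 12*(-15)) + 4723 = (-51 + 225 + 180) + 4723 = 354 + 4723 = 5077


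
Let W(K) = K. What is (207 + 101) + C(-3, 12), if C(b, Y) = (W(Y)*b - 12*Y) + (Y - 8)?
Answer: 132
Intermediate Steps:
C(b, Y) = -8 - 11*Y + Y*b (C(b, Y) = (Y*b - 12*Y) + (Y - 8) = (-12*Y + Y*b) + (-8 + Y) = -8 - 11*Y + Y*b)
(207 + 101) + C(-3, 12) = (207 + 101) + (-8 - 11*12 + 12*(-3)) = 308 + (-8 - 132 - 36) = 308 - 176 = 132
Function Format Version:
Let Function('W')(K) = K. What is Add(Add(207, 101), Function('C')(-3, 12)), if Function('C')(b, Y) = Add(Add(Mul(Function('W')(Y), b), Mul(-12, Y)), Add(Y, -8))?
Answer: 132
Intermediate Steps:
Function('C')(b, Y) = Add(-8, Mul(-11, Y), Mul(Y, b)) (Function('C')(b, Y) = Add(Add(Mul(Y, b), Mul(-12, Y)), Add(Y, -8)) = Add(Add(Mul(-12, Y), Mul(Y, b)), Add(-8, Y)) = Add(-8, Mul(-11, Y), Mul(Y, b)))
Add(Add(207, 101), Function('C')(-3, 12)) = Add(Add(207, 101), Add(-8, Mul(-11, 12), Mul(12, -3))) = Add(308, Add(-8, -132, -36)) = Add(308, -176) = 132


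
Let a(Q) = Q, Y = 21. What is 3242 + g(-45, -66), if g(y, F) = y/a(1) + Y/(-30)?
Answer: 31963/10 ≈ 3196.3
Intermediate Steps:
g(y, F) = -7/10 + y (g(y, F) = y/1 + 21/(-30) = y*1 + 21*(-1/30) = y - 7/10 = -7/10 + y)
3242 + g(-45, -66) = 3242 + (-7/10 - 45) = 3242 - 457/10 = 31963/10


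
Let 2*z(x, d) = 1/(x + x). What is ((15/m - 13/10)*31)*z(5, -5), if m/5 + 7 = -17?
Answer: -1767/800 ≈ -2.2087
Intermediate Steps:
m = -120 (m = -35 + 5*(-17) = -35 - 85 = -120)
z(x, d) = 1/(4*x) (z(x, d) = 1/(2*(x + x)) = 1/(2*((2*x))) = (1/(2*x))/2 = 1/(4*x))
((15/m - 13/10)*31)*z(5, -5) = ((15/(-120) - 13/10)*31)*((¼)/5) = ((15*(-1/120) - 13*⅒)*31)*((¼)*(⅕)) = ((-⅛ - 13/10)*31)*(1/20) = -57/40*31*(1/20) = -1767/40*1/20 = -1767/800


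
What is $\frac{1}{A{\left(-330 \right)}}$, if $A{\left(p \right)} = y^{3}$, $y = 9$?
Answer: $\frac{1}{729} \approx 0.0013717$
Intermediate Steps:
$A{\left(p \right)} = 729$ ($A{\left(p \right)} = 9^{3} = 729$)
$\frac{1}{A{\left(-330 \right)}} = \frac{1}{729}$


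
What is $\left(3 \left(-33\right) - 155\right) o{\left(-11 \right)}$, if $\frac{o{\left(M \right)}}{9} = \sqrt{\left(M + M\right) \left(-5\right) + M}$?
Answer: $- 6858 \sqrt{11} \approx -22745.0$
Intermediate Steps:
$o{\left(M \right)} = 27 \sqrt{- M}$ ($o{\left(M \right)} = 9 \sqrt{\left(M + M\right) \left(-5\right) + M} = 9 \sqrt{2 M \left(-5\right) + M} = 9 \sqrt{- 10 M + M} = 9 \sqrt{- 9 M} = 9 \cdot 3 \sqrt{- M} = 27 \sqrt{- M}$)
$\left(3 \left(-33\right) - 155\right) o{\left(-11 \right)} = \left(3 \left(-33\right) - 155\right) 27 \sqrt{\left(-1\right) \left(-11\right)} = \left(-99 - 155\right) 27 \sqrt{11} = - 254 \cdot 27 \sqrt{11} = - 6858 \sqrt{11}$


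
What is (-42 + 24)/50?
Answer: -9/25 ≈ -0.36000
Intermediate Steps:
(-42 + 24)/50 = (1/50)*(-18) = -9/25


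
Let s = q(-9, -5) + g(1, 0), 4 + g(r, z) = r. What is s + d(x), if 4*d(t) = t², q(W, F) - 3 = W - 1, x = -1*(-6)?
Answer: -1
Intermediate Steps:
g(r, z) = -4 + r
x = 6
q(W, F) = 2 + W (q(W, F) = 3 + (W - 1) = 3 + (-1 + W) = 2 + W)
d(t) = t²/4
s = -10 (s = (2 - 9) + (-4 + 1) = -7 - 3 = -10)
s + d(x) = -10 + (¼)*6² = -10 + (¼)*36 = -10 + 9 = -1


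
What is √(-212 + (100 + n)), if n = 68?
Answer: 2*I*√11 ≈ 6.6332*I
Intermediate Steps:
√(-212 + (100 + n)) = √(-212 + (100 + 68)) = √(-212 + 168) = √(-44) = 2*I*√11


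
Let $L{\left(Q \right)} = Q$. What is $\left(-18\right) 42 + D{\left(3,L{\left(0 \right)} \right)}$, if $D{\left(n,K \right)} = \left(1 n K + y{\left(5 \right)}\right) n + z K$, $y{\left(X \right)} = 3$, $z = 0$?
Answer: $-747$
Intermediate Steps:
$D{\left(n,K \right)} = n \left(3 + K n\right)$ ($D{\left(n,K \right)} = \left(1 n K + 3\right) n + 0 K = \left(n K + 3\right) n + 0 = \left(K n + 3\right) n + 0 = \left(3 + K n\right) n + 0 = n \left(3 + K n\right) + 0 = n \left(3 + K n\right)$)
$\left(-18\right) 42 + D{\left(3,L{\left(0 \right)} \right)} = \left(-18\right) 42 + 3 \left(3 + 0 \cdot 3\right) = -756 + 3 \left(3 + 0\right) = -756 + 3 \cdot 3 = -756 + 9 = -747$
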